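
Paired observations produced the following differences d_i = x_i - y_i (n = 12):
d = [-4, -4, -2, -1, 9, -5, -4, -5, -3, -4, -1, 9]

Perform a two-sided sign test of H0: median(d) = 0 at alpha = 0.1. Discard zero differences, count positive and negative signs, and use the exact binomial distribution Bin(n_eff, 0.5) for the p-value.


Step 1: Discard zero differences. Original n = 12; n_eff = number of nonzero differences = 12.
Nonzero differences (with sign): -4, -4, -2, -1, +9, -5, -4, -5, -3, -4, -1, +9
Step 2: Count signs: positive = 2, negative = 10.
Step 3: Under H0: P(positive) = 0.5, so the number of positives S ~ Bin(12, 0.5).
Step 4: Two-sided exact p-value = sum of Bin(12,0.5) probabilities at or below the observed probability = 0.038574.
Step 5: alpha = 0.1. reject H0.

n_eff = 12, pos = 2, neg = 10, p = 0.038574, reject H0.


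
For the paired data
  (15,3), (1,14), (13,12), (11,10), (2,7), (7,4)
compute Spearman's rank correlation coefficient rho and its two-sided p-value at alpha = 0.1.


Step 1: Rank x and y separately (midranks; no ties here).
rank(x): 15->6, 1->1, 13->5, 11->4, 2->2, 7->3
rank(y): 3->1, 14->6, 12->5, 10->4, 7->3, 4->2
Step 2: d_i = R_x(i) - R_y(i); compute d_i^2.
  (6-1)^2=25, (1-6)^2=25, (5-5)^2=0, (4-4)^2=0, (2-3)^2=1, (3-2)^2=1
sum(d^2) = 52.
Step 3: rho = 1 - 6*52 / (6*(6^2 - 1)) = 1 - 312/210 = -0.485714.
Step 4: Under H0, t = rho * sqrt((n-2)/(1-rho^2)) = -1.1113 ~ t(4).
Step 5: Two-sided p-value from the t-distribution with 4 df = 0.328723.
Step 6: alpha = 0.1. fail to reject H0.

rho = -0.4857, p = 0.328723, fail to reject H0 at alpha = 0.1.


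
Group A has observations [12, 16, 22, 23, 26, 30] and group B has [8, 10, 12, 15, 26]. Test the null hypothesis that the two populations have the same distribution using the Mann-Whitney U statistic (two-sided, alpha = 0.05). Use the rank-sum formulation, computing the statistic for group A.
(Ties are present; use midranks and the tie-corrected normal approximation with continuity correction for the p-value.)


Step 1: Combine and sort all 11 observations; assign midranks.
sorted (value, group): (8,Y), (10,Y), (12,X), (12,Y), (15,Y), (16,X), (22,X), (23,X), (26,X), (26,Y), (30,X)
ranks: 8->1, 10->2, 12->3.5, 12->3.5, 15->5, 16->6, 22->7, 23->8, 26->9.5, 26->9.5, 30->11
Step 2: Rank sum for X: R1 = 3.5 + 6 + 7 + 8 + 9.5 + 11 = 45.
Step 3: U_X = R1 - n1(n1+1)/2 = 45 - 6*7/2 = 45 - 21 = 24.
       U_Y = n1*n2 - U_X = 30 - 24 = 6.
Step 4: Ties are present, so use the tie-corrected normal approximation (with continuity correction) for the p-value.
Step 5: p-value = 0.119000; compare to alpha = 0.05. fail to reject H0.

U_X = 24, p = 0.119000, fail to reject H0 at alpha = 0.05.


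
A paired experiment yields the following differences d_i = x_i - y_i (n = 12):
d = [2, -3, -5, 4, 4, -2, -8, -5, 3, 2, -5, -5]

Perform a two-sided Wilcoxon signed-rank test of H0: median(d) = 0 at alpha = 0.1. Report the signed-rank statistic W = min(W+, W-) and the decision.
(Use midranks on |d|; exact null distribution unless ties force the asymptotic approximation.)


Step 1: Drop any zero differences (none here) and take |d_i|.
|d| = [2, 3, 5, 4, 4, 2, 8, 5, 3, 2, 5, 5]
Step 2: Midrank |d_i| (ties get averaged ranks).
ranks: |2|->2, |3|->4.5, |5|->9.5, |4|->6.5, |4|->6.5, |2|->2, |8|->12, |5|->9.5, |3|->4.5, |2|->2, |5|->9.5, |5|->9.5
Step 3: Attach original signs; sum ranks with positive sign and with negative sign.
W+ = 2 + 6.5 + 6.5 + 4.5 + 2 = 21.5
W- = 4.5 + 9.5 + 2 + 12 + 9.5 + 9.5 + 9.5 = 56.5
(Check: W+ + W- = 78 should equal n(n+1)/2 = 78.)
Step 4: Test statistic W = min(W+, W-) = 21.5.
Step 5: Ties in |d|, so use the tie-corrected normal approximation.
        E[W] = n(n+1)/4 = 12*13/4 = 39.
        Tie groups: |d|=2 (t=3), |d|=3 (t=2), |d|=4 (t=2), |d|=5 (t=4); sum(t^3 - t) = 96.
        Var[W] = n(n+1)(2n+1)/24 - sum(t^3-t)/48 = 3900/24 - 96/48 = 160.5.
        z = (W - E[W]) / sqrt(Var[W]) = (21.5 - 39) / 12.6689 = -1.3813.
        Two-sided p = 2*Phi(z) = 0.167175.
Step 6: alpha = 0.1. fail to reject H0.

W+ = 21.5, W- = 56.5, W = min = 21.5, p = 0.167175, fail to reject H0.


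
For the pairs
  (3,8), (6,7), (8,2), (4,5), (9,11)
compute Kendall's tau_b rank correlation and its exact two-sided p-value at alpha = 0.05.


Step 1: Enumerate the 10 unordered pairs (i,j) with i<j and classify each by sign(x_j-x_i) * sign(y_j-y_i).
  (1,2):dx=+3,dy=-1->D; (1,3):dx=+5,dy=-6->D; (1,4):dx=+1,dy=-3->D; (1,5):dx=+6,dy=+3->C
  (2,3):dx=+2,dy=-5->D; (2,4):dx=-2,dy=-2->C; (2,5):dx=+3,dy=+4->C; (3,4):dx=-4,dy=+3->D
  (3,5):dx=+1,dy=+9->C; (4,5):dx=+5,dy=+6->C
Step 2: C = 5, D = 5, total pairs = 10.
Step 3: tau = (C - D)/(n(n-1)/2) = (5 - 5)/10 = 0.000000.
Step 4: Exact two-sided p-value (enumerate n! = 120 permutations of y under H0): p = 1.000000.
Step 5: alpha = 0.05. fail to reject H0.

tau_b = 0.0000 (C=5, D=5), p = 1.000000, fail to reject H0.


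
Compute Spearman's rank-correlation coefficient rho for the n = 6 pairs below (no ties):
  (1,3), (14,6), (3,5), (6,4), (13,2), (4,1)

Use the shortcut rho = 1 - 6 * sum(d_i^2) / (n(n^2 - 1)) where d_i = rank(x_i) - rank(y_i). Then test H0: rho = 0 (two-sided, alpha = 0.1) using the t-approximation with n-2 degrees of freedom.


Step 1: Rank x and y separately (midranks; no ties here).
rank(x): 1->1, 14->6, 3->2, 6->4, 13->5, 4->3
rank(y): 3->3, 6->6, 5->5, 4->4, 2->2, 1->1
Step 2: d_i = R_x(i) - R_y(i); compute d_i^2.
  (1-3)^2=4, (6-6)^2=0, (2-5)^2=9, (4-4)^2=0, (5-2)^2=9, (3-1)^2=4
sum(d^2) = 26.
Step 3: rho = 1 - 6*26 / (6*(6^2 - 1)) = 1 - 156/210 = 0.257143.
Step 4: Under H0, t = rho * sqrt((n-2)/(1-rho^2)) = 0.5322 ~ t(4).
Step 5: Two-sided p-value from the t-distribution with 4 df = 0.622787.
Step 6: alpha = 0.1. fail to reject H0.

rho = 0.2571, p = 0.622787, fail to reject H0 at alpha = 0.1.


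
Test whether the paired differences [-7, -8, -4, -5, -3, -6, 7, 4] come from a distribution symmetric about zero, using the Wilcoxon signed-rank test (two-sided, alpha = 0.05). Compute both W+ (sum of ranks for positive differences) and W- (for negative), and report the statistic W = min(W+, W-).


Step 1: Drop any zero differences (none here) and take |d_i|.
|d| = [7, 8, 4, 5, 3, 6, 7, 4]
Step 2: Midrank |d_i| (ties get averaged ranks).
ranks: |7|->6.5, |8|->8, |4|->2.5, |5|->4, |3|->1, |6|->5, |7|->6.5, |4|->2.5
Step 3: Attach original signs; sum ranks with positive sign and with negative sign.
W+ = 6.5 + 2.5 = 9
W- = 6.5 + 8 + 2.5 + 4 + 1 + 5 = 27
(Check: W+ + W- = 36 should equal n(n+1)/2 = 36.)
Step 4: Test statistic W = min(W+, W-) = 9.
Step 5: Ties in |d|, so use the tie-corrected normal approximation.
        E[W] = n(n+1)/4 = 8*9/4 = 18.
        Tie groups: |d|=4 (t=2), |d|=7 (t=2); sum(t^3 - t) = 12.
        Var[W] = n(n+1)(2n+1)/24 - sum(t^3-t)/48 = 1224/24 - 12/48 = 50.75.
        z = (W - E[W]) / sqrt(Var[W]) = (9 - 18) / 7.1239 = -1.2634.
        Two-sided p = 2*Phi(z) = 0.206463.
Step 6: alpha = 0.05. fail to reject H0.

W+ = 9, W- = 27, W = min = 9, p = 0.206463, fail to reject H0.


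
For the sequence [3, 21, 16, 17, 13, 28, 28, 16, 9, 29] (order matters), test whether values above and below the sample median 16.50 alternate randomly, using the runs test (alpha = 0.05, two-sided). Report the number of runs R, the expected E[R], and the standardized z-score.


Step 1: Compute median = 16.50; label A = above, B = below.
Labels in order: BABABAABBA  (n_A = 5, n_B = 5)
Step 2: Count runs R = 8.
Step 3: Under H0 (random ordering), E[R] = 2*n_A*n_B/(n_A+n_B) + 1 = 2*5*5/10 + 1 = 6.0000.
        Var[R] = 2*n_A*n_B*(2*n_A*n_B - n_A - n_B) / ((n_A+n_B)^2 * (n_A+n_B-1)) = 2000/900 = 2.2222.
        SD[R] = 1.4907.
Step 4: Continuity-corrected z = (R - 0.5 - E[R]) / SD[R] = (8 - 0.5 - 6.0000) / 1.4907 = 1.0062.
Step 5: Two-sided p-value via normal approximation = 2*(1 - Phi(|z|)) = 0.314305.
Step 6: alpha = 0.05. fail to reject H0.

R = 8, z = 1.0062, p = 0.314305, fail to reject H0.


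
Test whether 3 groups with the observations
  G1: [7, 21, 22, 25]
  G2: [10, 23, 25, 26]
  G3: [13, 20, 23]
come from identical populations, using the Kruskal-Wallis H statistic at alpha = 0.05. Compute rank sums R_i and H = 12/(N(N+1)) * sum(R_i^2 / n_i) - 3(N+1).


Step 1: Combine all N = 11 observations and assign midranks.
sorted (value, group, rank): (7,G1,1), (10,G2,2), (13,G3,3), (20,G3,4), (21,G1,5), (22,G1,6), (23,G2,7.5), (23,G3,7.5), (25,G1,9.5), (25,G2,9.5), (26,G2,11)
Step 2: Sum ranks within each group.
R_1 = 21.5 (n_1 = 4)
R_2 = 30 (n_2 = 4)
R_3 = 14.5 (n_3 = 3)
Step 3: H = 12/(N(N+1)) * sum(R_i^2/n_i) - 3(N+1)
     = 12/(11*12) * (21.5^2/4 + 30^2/4 + 14.5^2/3) - 3*12
     = 0.090909 * 410.646 - 36
     = 1.331439.
Step 4: Ties present; correction factor C = 1 - 12/(11^3 - 11) = 0.990909. Corrected H = 1.331439 / 0.990909 = 1.343654.
Step 5: Under H0, H ~ chi^2(2); p-value = 0.510774.
Step 6: alpha = 0.05. fail to reject H0.

H = 1.3437, df = 2, p = 0.510774, fail to reject H0.


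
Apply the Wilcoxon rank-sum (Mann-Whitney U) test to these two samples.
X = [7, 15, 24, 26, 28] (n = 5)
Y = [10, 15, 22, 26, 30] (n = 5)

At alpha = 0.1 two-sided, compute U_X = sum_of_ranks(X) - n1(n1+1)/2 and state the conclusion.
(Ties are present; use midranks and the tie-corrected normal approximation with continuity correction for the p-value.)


Step 1: Combine and sort all 10 observations; assign midranks.
sorted (value, group): (7,X), (10,Y), (15,X), (15,Y), (22,Y), (24,X), (26,X), (26,Y), (28,X), (30,Y)
ranks: 7->1, 10->2, 15->3.5, 15->3.5, 22->5, 24->6, 26->7.5, 26->7.5, 28->9, 30->10
Step 2: Rank sum for X: R1 = 1 + 3.5 + 6 + 7.5 + 9 = 27.
Step 3: U_X = R1 - n1(n1+1)/2 = 27 - 5*6/2 = 27 - 15 = 12.
       U_Y = n1*n2 - U_X = 25 - 12 = 13.
Step 4: Ties are present, so use the tie-corrected normal approximation (with continuity correction) for the p-value.
Step 5: p-value = 1.000000; compare to alpha = 0.1. fail to reject H0.

U_X = 12, p = 1.000000, fail to reject H0 at alpha = 0.1.


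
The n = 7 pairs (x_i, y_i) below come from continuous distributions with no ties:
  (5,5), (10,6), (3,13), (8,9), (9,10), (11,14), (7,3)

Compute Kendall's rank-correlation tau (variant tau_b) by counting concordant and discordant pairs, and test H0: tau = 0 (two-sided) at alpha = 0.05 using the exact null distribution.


Step 1: Enumerate the 21 unordered pairs (i,j) with i<j and classify each by sign(x_j-x_i) * sign(y_j-y_i).
  (1,2):dx=+5,dy=+1->C; (1,3):dx=-2,dy=+8->D; (1,4):dx=+3,dy=+4->C; (1,5):dx=+4,dy=+5->C
  (1,6):dx=+6,dy=+9->C; (1,7):dx=+2,dy=-2->D; (2,3):dx=-7,dy=+7->D; (2,4):dx=-2,dy=+3->D
  (2,5):dx=-1,dy=+4->D; (2,6):dx=+1,dy=+8->C; (2,7):dx=-3,dy=-3->C; (3,4):dx=+5,dy=-4->D
  (3,5):dx=+6,dy=-3->D; (3,6):dx=+8,dy=+1->C; (3,7):dx=+4,dy=-10->D; (4,5):dx=+1,dy=+1->C
  (4,6):dx=+3,dy=+5->C; (4,7):dx=-1,dy=-6->C; (5,6):dx=+2,dy=+4->C; (5,7):dx=-2,dy=-7->C
  (6,7):dx=-4,dy=-11->C
Step 2: C = 13, D = 8, total pairs = 21.
Step 3: tau = (C - D)/(n(n-1)/2) = (13 - 8)/21 = 0.238095.
Step 4: Exact two-sided p-value (enumerate n! = 5040 permutations of y under H0): p = 0.561905.
Step 5: alpha = 0.05. fail to reject H0.

tau_b = 0.2381 (C=13, D=8), p = 0.561905, fail to reject H0.


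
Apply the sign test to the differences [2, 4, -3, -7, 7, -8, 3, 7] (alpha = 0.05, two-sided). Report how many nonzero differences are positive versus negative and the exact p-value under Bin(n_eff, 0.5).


Step 1: Discard zero differences. Original n = 8; n_eff = number of nonzero differences = 8.
Nonzero differences (with sign): +2, +4, -3, -7, +7, -8, +3, +7
Step 2: Count signs: positive = 5, negative = 3.
Step 3: Under H0: P(positive) = 0.5, so the number of positives S ~ Bin(8, 0.5).
Step 4: Two-sided exact p-value = sum of Bin(8,0.5) probabilities at or below the observed probability = 0.726562.
Step 5: alpha = 0.05. fail to reject H0.

n_eff = 8, pos = 5, neg = 3, p = 0.726562, fail to reject H0.


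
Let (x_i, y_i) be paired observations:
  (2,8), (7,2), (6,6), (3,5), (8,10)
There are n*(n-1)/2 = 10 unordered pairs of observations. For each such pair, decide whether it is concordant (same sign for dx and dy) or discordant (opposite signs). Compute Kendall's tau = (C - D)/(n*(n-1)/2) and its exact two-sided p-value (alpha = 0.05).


Step 1: Enumerate the 10 unordered pairs (i,j) with i<j and classify each by sign(x_j-x_i) * sign(y_j-y_i).
  (1,2):dx=+5,dy=-6->D; (1,3):dx=+4,dy=-2->D; (1,4):dx=+1,dy=-3->D; (1,5):dx=+6,dy=+2->C
  (2,3):dx=-1,dy=+4->D; (2,4):dx=-4,dy=+3->D; (2,5):dx=+1,dy=+8->C; (3,4):dx=-3,dy=-1->C
  (3,5):dx=+2,dy=+4->C; (4,5):dx=+5,dy=+5->C
Step 2: C = 5, D = 5, total pairs = 10.
Step 3: tau = (C - D)/(n(n-1)/2) = (5 - 5)/10 = 0.000000.
Step 4: Exact two-sided p-value (enumerate n! = 120 permutations of y under H0): p = 1.000000.
Step 5: alpha = 0.05. fail to reject H0.

tau_b = 0.0000 (C=5, D=5), p = 1.000000, fail to reject H0.


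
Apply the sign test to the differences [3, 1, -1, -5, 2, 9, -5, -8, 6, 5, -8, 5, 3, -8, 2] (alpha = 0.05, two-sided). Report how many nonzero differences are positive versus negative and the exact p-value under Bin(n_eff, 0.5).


Step 1: Discard zero differences. Original n = 15; n_eff = number of nonzero differences = 15.
Nonzero differences (with sign): +3, +1, -1, -5, +2, +9, -5, -8, +6, +5, -8, +5, +3, -8, +2
Step 2: Count signs: positive = 9, negative = 6.
Step 3: Under H0: P(positive) = 0.5, so the number of positives S ~ Bin(15, 0.5).
Step 4: Two-sided exact p-value = sum of Bin(15,0.5) probabilities at or below the observed probability = 0.607239.
Step 5: alpha = 0.05. fail to reject H0.

n_eff = 15, pos = 9, neg = 6, p = 0.607239, fail to reject H0.


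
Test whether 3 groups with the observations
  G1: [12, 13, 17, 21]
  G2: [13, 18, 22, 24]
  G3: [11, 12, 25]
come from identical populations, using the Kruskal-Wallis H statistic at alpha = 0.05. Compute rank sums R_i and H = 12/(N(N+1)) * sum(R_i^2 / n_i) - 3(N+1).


Step 1: Combine all N = 11 observations and assign midranks.
sorted (value, group, rank): (11,G3,1), (12,G1,2.5), (12,G3,2.5), (13,G1,4.5), (13,G2,4.5), (17,G1,6), (18,G2,7), (21,G1,8), (22,G2,9), (24,G2,10), (25,G3,11)
Step 2: Sum ranks within each group.
R_1 = 21 (n_1 = 4)
R_2 = 30.5 (n_2 = 4)
R_3 = 14.5 (n_3 = 3)
Step 3: H = 12/(N(N+1)) * sum(R_i^2/n_i) - 3(N+1)
     = 12/(11*12) * (21^2/4 + 30.5^2/4 + 14.5^2/3) - 3*12
     = 0.090909 * 412.896 - 36
     = 1.535985.
Step 4: Ties present; correction factor C = 1 - 12/(11^3 - 11) = 0.990909. Corrected H = 1.535985 / 0.990909 = 1.550076.
Step 5: Under H0, H ~ chi^2(2); p-value = 0.460686.
Step 6: alpha = 0.05. fail to reject H0.

H = 1.5501, df = 2, p = 0.460686, fail to reject H0.


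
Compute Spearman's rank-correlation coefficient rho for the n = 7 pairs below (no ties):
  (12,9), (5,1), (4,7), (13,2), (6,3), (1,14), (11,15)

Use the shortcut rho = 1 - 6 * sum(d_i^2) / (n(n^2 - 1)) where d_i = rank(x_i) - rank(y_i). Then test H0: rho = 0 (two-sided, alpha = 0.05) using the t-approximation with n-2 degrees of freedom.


Step 1: Rank x and y separately (midranks; no ties here).
rank(x): 12->6, 5->3, 4->2, 13->7, 6->4, 1->1, 11->5
rank(y): 9->5, 1->1, 7->4, 2->2, 3->3, 14->6, 15->7
Step 2: d_i = R_x(i) - R_y(i); compute d_i^2.
  (6-5)^2=1, (3-1)^2=4, (2-4)^2=4, (7-2)^2=25, (4-3)^2=1, (1-6)^2=25, (5-7)^2=4
sum(d^2) = 64.
Step 3: rho = 1 - 6*64 / (7*(7^2 - 1)) = 1 - 384/336 = -0.142857.
Step 4: Under H0, t = rho * sqrt((n-2)/(1-rho^2)) = -0.3227 ~ t(5).
Step 5: Two-sided p-value from the t-distribution with 5 df = 0.759945.
Step 6: alpha = 0.05. fail to reject H0.

rho = -0.1429, p = 0.759945, fail to reject H0 at alpha = 0.05.


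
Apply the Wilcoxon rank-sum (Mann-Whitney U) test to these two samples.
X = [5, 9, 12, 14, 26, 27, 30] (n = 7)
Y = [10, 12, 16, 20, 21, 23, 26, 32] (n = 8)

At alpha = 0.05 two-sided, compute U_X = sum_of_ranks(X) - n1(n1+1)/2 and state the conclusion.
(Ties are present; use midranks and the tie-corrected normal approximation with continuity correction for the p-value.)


Step 1: Combine and sort all 15 observations; assign midranks.
sorted (value, group): (5,X), (9,X), (10,Y), (12,X), (12,Y), (14,X), (16,Y), (20,Y), (21,Y), (23,Y), (26,X), (26,Y), (27,X), (30,X), (32,Y)
ranks: 5->1, 9->2, 10->3, 12->4.5, 12->4.5, 14->6, 16->7, 20->8, 21->9, 23->10, 26->11.5, 26->11.5, 27->13, 30->14, 32->15
Step 2: Rank sum for X: R1 = 1 + 2 + 4.5 + 6 + 11.5 + 13 + 14 = 52.
Step 3: U_X = R1 - n1(n1+1)/2 = 52 - 7*8/2 = 52 - 28 = 24.
       U_Y = n1*n2 - U_X = 56 - 24 = 32.
Step 4: Ties are present, so use the tie-corrected normal approximation (with continuity correction) for the p-value.
Step 5: p-value = 0.684910; compare to alpha = 0.05. fail to reject H0.

U_X = 24, p = 0.684910, fail to reject H0 at alpha = 0.05.


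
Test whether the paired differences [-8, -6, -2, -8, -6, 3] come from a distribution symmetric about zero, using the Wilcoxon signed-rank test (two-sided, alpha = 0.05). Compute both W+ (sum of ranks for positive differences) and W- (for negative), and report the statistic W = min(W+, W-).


Step 1: Drop any zero differences (none here) and take |d_i|.
|d| = [8, 6, 2, 8, 6, 3]
Step 2: Midrank |d_i| (ties get averaged ranks).
ranks: |8|->5.5, |6|->3.5, |2|->1, |8|->5.5, |6|->3.5, |3|->2
Step 3: Attach original signs; sum ranks with positive sign and with negative sign.
W+ = 2 = 2
W- = 5.5 + 3.5 + 1 + 5.5 + 3.5 = 19
(Check: W+ + W- = 21 should equal n(n+1)/2 = 21.)
Step 4: Test statistic W = min(W+, W-) = 2.
Step 5: Ties in |d|, so use the tie-corrected normal approximation.
        E[W] = n(n+1)/4 = 6*7/4 = 10.5.
        Tie groups: |d|=6 (t=2), |d|=8 (t=2); sum(t^3 - t) = 12.
        Var[W] = n(n+1)(2n+1)/24 - sum(t^3-t)/48 = 546/24 - 12/48 = 22.5.
        z = (W - E[W]) / sqrt(Var[W]) = (2 - 10.5) / 4.7434 = -1.7920.
        Two-sided p = 2*Phi(z) = 0.073140.
Step 6: alpha = 0.05. fail to reject H0.

W+ = 2, W- = 19, W = min = 2, p = 0.073140, fail to reject H0.


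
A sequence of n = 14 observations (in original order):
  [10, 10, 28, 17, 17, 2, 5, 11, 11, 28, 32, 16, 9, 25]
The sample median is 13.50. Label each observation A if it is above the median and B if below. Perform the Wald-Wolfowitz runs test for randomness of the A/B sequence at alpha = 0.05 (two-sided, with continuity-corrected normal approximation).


Step 1: Compute median = 13.50; label A = above, B = below.
Labels in order: BBAAABBBBAAABA  (n_A = 7, n_B = 7)
Step 2: Count runs R = 6.
Step 3: Under H0 (random ordering), E[R] = 2*n_A*n_B/(n_A+n_B) + 1 = 2*7*7/14 + 1 = 8.0000.
        Var[R] = 2*n_A*n_B*(2*n_A*n_B - n_A - n_B) / ((n_A+n_B)^2 * (n_A+n_B-1)) = 8232/2548 = 3.2308.
        SD[R] = 1.7974.
Step 4: Continuity-corrected z = (R + 0.5 - E[R]) / SD[R] = (6 + 0.5 - 8.0000) / 1.7974 = -0.8345.
Step 5: Two-sided p-value via normal approximation = 2*(1 - Phi(|z|)) = 0.403986.
Step 6: alpha = 0.05. fail to reject H0.

R = 6, z = -0.8345, p = 0.403986, fail to reject H0.


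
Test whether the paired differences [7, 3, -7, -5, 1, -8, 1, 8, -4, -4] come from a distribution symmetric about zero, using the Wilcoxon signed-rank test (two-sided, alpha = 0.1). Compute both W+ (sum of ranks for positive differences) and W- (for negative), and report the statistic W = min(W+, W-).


Step 1: Drop any zero differences (none here) and take |d_i|.
|d| = [7, 3, 7, 5, 1, 8, 1, 8, 4, 4]
Step 2: Midrank |d_i| (ties get averaged ranks).
ranks: |7|->7.5, |3|->3, |7|->7.5, |5|->6, |1|->1.5, |8|->9.5, |1|->1.5, |8|->9.5, |4|->4.5, |4|->4.5
Step 3: Attach original signs; sum ranks with positive sign and with negative sign.
W+ = 7.5 + 3 + 1.5 + 1.5 + 9.5 = 23
W- = 7.5 + 6 + 9.5 + 4.5 + 4.5 = 32
(Check: W+ + W- = 55 should equal n(n+1)/2 = 55.)
Step 4: Test statistic W = min(W+, W-) = 23.
Step 5: Ties in |d|, so use the tie-corrected normal approximation.
        E[W] = n(n+1)/4 = 10*11/4 = 27.5.
        Tie groups: |d|=1 (t=2), |d|=4 (t=2), |d|=7 (t=2), |d|=8 (t=2); sum(t^3 - t) = 24.
        Var[W] = n(n+1)(2n+1)/24 - sum(t^3-t)/48 = 2310/24 - 24/48 = 95.75.
        z = (W - E[W]) / sqrt(Var[W]) = (23 - 27.5) / 9.7852 = -0.4599.
        Two-sided p = 2*Phi(z) = 0.645603.
Step 6: alpha = 0.1. fail to reject H0.

W+ = 23, W- = 32, W = min = 23, p = 0.645603, fail to reject H0.


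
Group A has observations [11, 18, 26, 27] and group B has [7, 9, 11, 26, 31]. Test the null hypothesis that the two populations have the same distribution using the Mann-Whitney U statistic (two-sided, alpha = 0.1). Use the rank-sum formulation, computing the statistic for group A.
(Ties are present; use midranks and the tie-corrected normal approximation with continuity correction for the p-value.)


Step 1: Combine and sort all 9 observations; assign midranks.
sorted (value, group): (7,Y), (9,Y), (11,X), (11,Y), (18,X), (26,X), (26,Y), (27,X), (31,Y)
ranks: 7->1, 9->2, 11->3.5, 11->3.5, 18->5, 26->6.5, 26->6.5, 27->8, 31->9
Step 2: Rank sum for X: R1 = 3.5 + 5 + 6.5 + 8 = 23.
Step 3: U_X = R1 - n1(n1+1)/2 = 23 - 4*5/2 = 23 - 10 = 13.
       U_Y = n1*n2 - U_X = 20 - 13 = 7.
Step 4: Ties are present, so use the tie-corrected normal approximation (with continuity correction) for the p-value.
Step 5: p-value = 0.536878; compare to alpha = 0.1. fail to reject H0.

U_X = 13, p = 0.536878, fail to reject H0 at alpha = 0.1.


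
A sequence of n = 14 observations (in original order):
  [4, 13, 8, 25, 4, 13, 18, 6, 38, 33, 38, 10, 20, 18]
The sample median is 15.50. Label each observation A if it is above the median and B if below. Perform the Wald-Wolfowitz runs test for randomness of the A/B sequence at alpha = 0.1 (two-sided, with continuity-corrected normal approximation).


Step 1: Compute median = 15.50; label A = above, B = below.
Labels in order: BBBABBABAAABAA  (n_A = 7, n_B = 7)
Step 2: Count runs R = 8.
Step 3: Under H0 (random ordering), E[R] = 2*n_A*n_B/(n_A+n_B) + 1 = 2*7*7/14 + 1 = 8.0000.
        Var[R] = 2*n_A*n_B*(2*n_A*n_B - n_A - n_B) / ((n_A+n_B)^2 * (n_A+n_B-1)) = 8232/2548 = 3.2308.
        SD[R] = 1.7974.
Step 4: R = E[R], so z = 0 with no continuity correction.
Step 5: Two-sided p-value via normal approximation = 2*(1 - Phi(|z|)) = 1.000000.
Step 6: alpha = 0.1. fail to reject H0.

R = 8, z = 0.0000, p = 1.000000, fail to reject H0.


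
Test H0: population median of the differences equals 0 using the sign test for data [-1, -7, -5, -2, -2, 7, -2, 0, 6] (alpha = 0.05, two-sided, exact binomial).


Step 1: Discard zero differences. Original n = 9; n_eff = number of nonzero differences = 8.
Nonzero differences (with sign): -1, -7, -5, -2, -2, +7, -2, +6
Step 2: Count signs: positive = 2, negative = 6.
Step 3: Under H0: P(positive) = 0.5, so the number of positives S ~ Bin(8, 0.5).
Step 4: Two-sided exact p-value = sum of Bin(8,0.5) probabilities at or below the observed probability = 0.289062.
Step 5: alpha = 0.05. fail to reject H0.

n_eff = 8, pos = 2, neg = 6, p = 0.289062, fail to reject H0.


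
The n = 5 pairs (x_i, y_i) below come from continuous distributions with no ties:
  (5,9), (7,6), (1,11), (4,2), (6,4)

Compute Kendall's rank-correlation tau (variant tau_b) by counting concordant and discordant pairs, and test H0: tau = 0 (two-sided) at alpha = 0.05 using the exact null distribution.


Step 1: Enumerate the 10 unordered pairs (i,j) with i<j and classify each by sign(x_j-x_i) * sign(y_j-y_i).
  (1,2):dx=+2,dy=-3->D; (1,3):dx=-4,dy=+2->D; (1,4):dx=-1,dy=-7->C; (1,5):dx=+1,dy=-5->D
  (2,3):dx=-6,dy=+5->D; (2,4):dx=-3,dy=-4->C; (2,5):dx=-1,dy=-2->C; (3,4):dx=+3,dy=-9->D
  (3,5):dx=+5,dy=-7->D; (4,5):dx=+2,dy=+2->C
Step 2: C = 4, D = 6, total pairs = 10.
Step 3: tau = (C - D)/(n(n-1)/2) = (4 - 6)/10 = -0.200000.
Step 4: Exact two-sided p-value (enumerate n! = 120 permutations of y under H0): p = 0.816667.
Step 5: alpha = 0.05. fail to reject H0.

tau_b = -0.2000 (C=4, D=6), p = 0.816667, fail to reject H0.


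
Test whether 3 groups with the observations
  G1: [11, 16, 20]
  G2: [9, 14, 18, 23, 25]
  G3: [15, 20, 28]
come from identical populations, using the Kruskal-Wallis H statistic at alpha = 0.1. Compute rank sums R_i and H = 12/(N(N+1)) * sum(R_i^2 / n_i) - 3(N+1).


Step 1: Combine all N = 11 observations and assign midranks.
sorted (value, group, rank): (9,G2,1), (11,G1,2), (14,G2,3), (15,G3,4), (16,G1,5), (18,G2,6), (20,G1,7.5), (20,G3,7.5), (23,G2,9), (25,G2,10), (28,G3,11)
Step 2: Sum ranks within each group.
R_1 = 14.5 (n_1 = 3)
R_2 = 29 (n_2 = 5)
R_3 = 22.5 (n_3 = 3)
Step 3: H = 12/(N(N+1)) * sum(R_i^2/n_i) - 3(N+1)
     = 12/(11*12) * (14.5^2/3 + 29^2/5 + 22.5^2/3) - 3*12
     = 0.090909 * 407.033 - 36
     = 1.003030.
Step 4: Ties present; correction factor C = 1 - 6/(11^3 - 11) = 0.995455. Corrected H = 1.003030 / 0.995455 = 1.007610.
Step 5: Under H0, H ~ chi^2(2); p-value = 0.604227.
Step 6: alpha = 0.1. fail to reject H0.

H = 1.0076, df = 2, p = 0.604227, fail to reject H0.


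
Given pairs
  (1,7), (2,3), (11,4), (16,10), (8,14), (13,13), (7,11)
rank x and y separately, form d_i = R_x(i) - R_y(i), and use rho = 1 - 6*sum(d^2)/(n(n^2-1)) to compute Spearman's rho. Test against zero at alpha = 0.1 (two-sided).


Step 1: Rank x and y separately (midranks; no ties here).
rank(x): 1->1, 2->2, 11->5, 16->7, 8->4, 13->6, 7->3
rank(y): 7->3, 3->1, 4->2, 10->4, 14->7, 13->6, 11->5
Step 2: d_i = R_x(i) - R_y(i); compute d_i^2.
  (1-3)^2=4, (2-1)^2=1, (5-2)^2=9, (7-4)^2=9, (4-7)^2=9, (6-6)^2=0, (3-5)^2=4
sum(d^2) = 36.
Step 3: rho = 1 - 6*36 / (7*(7^2 - 1)) = 1 - 216/336 = 0.357143.
Step 4: Under H0, t = rho * sqrt((n-2)/(1-rho^2)) = 0.8550 ~ t(5).
Step 5: Two-sided p-value from the t-distribution with 5 df = 0.431611.
Step 6: alpha = 0.1. fail to reject H0.

rho = 0.3571, p = 0.431611, fail to reject H0 at alpha = 0.1.


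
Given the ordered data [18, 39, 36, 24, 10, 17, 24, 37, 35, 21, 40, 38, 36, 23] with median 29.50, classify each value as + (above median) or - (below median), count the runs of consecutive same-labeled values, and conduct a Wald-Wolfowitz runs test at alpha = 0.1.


Step 1: Compute median = 29.50; label A = above, B = below.
Labels in order: BAABBBBAABAAAB  (n_A = 7, n_B = 7)
Step 2: Count runs R = 7.
Step 3: Under H0 (random ordering), E[R] = 2*n_A*n_B/(n_A+n_B) + 1 = 2*7*7/14 + 1 = 8.0000.
        Var[R] = 2*n_A*n_B*(2*n_A*n_B - n_A - n_B) / ((n_A+n_B)^2 * (n_A+n_B-1)) = 8232/2548 = 3.2308.
        SD[R] = 1.7974.
Step 4: Continuity-corrected z = (R + 0.5 - E[R]) / SD[R] = (7 + 0.5 - 8.0000) / 1.7974 = -0.2782.
Step 5: Two-sided p-value via normal approximation = 2*(1 - Phi(|z|)) = 0.780879.
Step 6: alpha = 0.1. fail to reject H0.

R = 7, z = -0.2782, p = 0.780879, fail to reject H0.


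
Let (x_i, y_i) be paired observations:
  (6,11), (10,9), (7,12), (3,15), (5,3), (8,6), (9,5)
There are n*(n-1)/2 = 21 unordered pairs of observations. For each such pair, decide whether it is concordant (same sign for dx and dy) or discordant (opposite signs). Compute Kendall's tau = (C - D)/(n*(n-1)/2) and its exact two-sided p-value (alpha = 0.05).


Step 1: Enumerate the 21 unordered pairs (i,j) with i<j and classify each by sign(x_j-x_i) * sign(y_j-y_i).
  (1,2):dx=+4,dy=-2->D; (1,3):dx=+1,dy=+1->C; (1,4):dx=-3,dy=+4->D; (1,5):dx=-1,dy=-8->C
  (1,6):dx=+2,dy=-5->D; (1,7):dx=+3,dy=-6->D; (2,3):dx=-3,dy=+3->D; (2,4):dx=-7,dy=+6->D
  (2,5):dx=-5,dy=-6->C; (2,6):dx=-2,dy=-3->C; (2,7):dx=-1,dy=-4->C; (3,4):dx=-4,dy=+3->D
  (3,5):dx=-2,dy=-9->C; (3,6):dx=+1,dy=-6->D; (3,7):dx=+2,dy=-7->D; (4,5):dx=+2,dy=-12->D
  (4,6):dx=+5,dy=-9->D; (4,7):dx=+6,dy=-10->D; (5,6):dx=+3,dy=+3->C; (5,7):dx=+4,dy=+2->C
  (6,7):dx=+1,dy=-1->D
Step 2: C = 8, D = 13, total pairs = 21.
Step 3: tau = (C - D)/(n(n-1)/2) = (8 - 13)/21 = -0.238095.
Step 4: Exact two-sided p-value (enumerate n! = 5040 permutations of y under H0): p = 0.561905.
Step 5: alpha = 0.05. fail to reject H0.

tau_b = -0.2381 (C=8, D=13), p = 0.561905, fail to reject H0.


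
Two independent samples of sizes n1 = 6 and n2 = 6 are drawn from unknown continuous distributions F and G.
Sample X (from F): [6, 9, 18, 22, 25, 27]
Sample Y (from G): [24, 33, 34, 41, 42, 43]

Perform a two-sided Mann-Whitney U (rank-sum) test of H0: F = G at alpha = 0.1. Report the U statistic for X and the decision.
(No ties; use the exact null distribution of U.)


Step 1: Combine and sort all 12 observations; assign midranks.
sorted (value, group): (6,X), (9,X), (18,X), (22,X), (24,Y), (25,X), (27,X), (33,Y), (34,Y), (41,Y), (42,Y), (43,Y)
ranks: 6->1, 9->2, 18->3, 22->4, 24->5, 25->6, 27->7, 33->8, 34->9, 41->10, 42->11, 43->12
Step 2: Rank sum for X: R1 = 1 + 2 + 3 + 4 + 6 + 7 = 23.
Step 3: U_X = R1 - n1(n1+1)/2 = 23 - 6*7/2 = 23 - 21 = 2.
       U_Y = n1*n2 - U_X = 36 - 2 = 34.
Step 4: No ties, so the exact null distribution of U (based on enumerating the C(12,6) = 924 equally likely rank assignments) gives the two-sided p-value.
Step 5: p-value = 0.008658; compare to alpha = 0.1. reject H0.

U_X = 2, p = 0.008658, reject H0 at alpha = 0.1.


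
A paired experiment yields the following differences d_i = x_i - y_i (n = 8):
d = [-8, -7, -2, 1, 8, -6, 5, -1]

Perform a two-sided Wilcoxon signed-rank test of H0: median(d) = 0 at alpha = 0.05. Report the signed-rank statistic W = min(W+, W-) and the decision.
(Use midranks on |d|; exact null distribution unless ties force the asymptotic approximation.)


Step 1: Drop any zero differences (none here) and take |d_i|.
|d| = [8, 7, 2, 1, 8, 6, 5, 1]
Step 2: Midrank |d_i| (ties get averaged ranks).
ranks: |8|->7.5, |7|->6, |2|->3, |1|->1.5, |8|->7.5, |6|->5, |5|->4, |1|->1.5
Step 3: Attach original signs; sum ranks with positive sign and with negative sign.
W+ = 1.5 + 7.5 + 4 = 13
W- = 7.5 + 6 + 3 + 5 + 1.5 = 23
(Check: W+ + W- = 36 should equal n(n+1)/2 = 36.)
Step 4: Test statistic W = min(W+, W-) = 13.
Step 5: Ties in |d|, so use the tie-corrected normal approximation.
        E[W] = n(n+1)/4 = 8*9/4 = 18.
        Tie groups: |d|=1 (t=2), |d|=8 (t=2); sum(t^3 - t) = 12.
        Var[W] = n(n+1)(2n+1)/24 - sum(t^3-t)/48 = 1224/24 - 12/48 = 50.75.
        z = (W - E[W]) / sqrt(Var[W]) = (13 - 18) / 7.1239 = -0.7019.
        Two-sided p = 2*Phi(z) = 0.482765.
Step 6: alpha = 0.05. fail to reject H0.

W+ = 13, W- = 23, W = min = 13, p = 0.482765, fail to reject H0.


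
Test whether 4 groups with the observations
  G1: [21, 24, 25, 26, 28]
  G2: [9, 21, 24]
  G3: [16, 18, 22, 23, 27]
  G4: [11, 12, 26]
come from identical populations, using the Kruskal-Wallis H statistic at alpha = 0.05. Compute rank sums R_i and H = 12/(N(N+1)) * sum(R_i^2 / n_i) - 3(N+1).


Step 1: Combine all N = 16 observations and assign midranks.
sorted (value, group, rank): (9,G2,1), (11,G4,2), (12,G4,3), (16,G3,4), (18,G3,5), (21,G1,6.5), (21,G2,6.5), (22,G3,8), (23,G3,9), (24,G1,10.5), (24,G2,10.5), (25,G1,12), (26,G1,13.5), (26,G4,13.5), (27,G3,15), (28,G1,16)
Step 2: Sum ranks within each group.
R_1 = 58.5 (n_1 = 5)
R_2 = 18 (n_2 = 3)
R_3 = 41 (n_3 = 5)
R_4 = 18.5 (n_4 = 3)
Step 3: H = 12/(N(N+1)) * sum(R_i^2/n_i) - 3(N+1)
     = 12/(16*17) * (58.5^2/5 + 18^2/3 + 41^2/5 + 18.5^2/3) - 3*17
     = 0.044118 * 1242.73 - 51
     = 3.826471.
Step 4: Ties present; correction factor C = 1 - 18/(16^3 - 16) = 0.995588. Corrected H = 3.826471 / 0.995588 = 3.843427.
Step 5: Under H0, H ~ chi^2(3); p-value = 0.278875.
Step 6: alpha = 0.05. fail to reject H0.

H = 3.8434, df = 3, p = 0.278875, fail to reject H0.


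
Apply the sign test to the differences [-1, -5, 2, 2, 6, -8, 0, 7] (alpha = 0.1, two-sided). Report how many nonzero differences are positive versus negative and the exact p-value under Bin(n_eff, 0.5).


Step 1: Discard zero differences. Original n = 8; n_eff = number of nonzero differences = 7.
Nonzero differences (with sign): -1, -5, +2, +2, +6, -8, +7
Step 2: Count signs: positive = 4, negative = 3.
Step 3: Under H0: P(positive) = 0.5, so the number of positives S ~ Bin(7, 0.5).
Step 4: Two-sided exact p-value = sum of Bin(7,0.5) probabilities at or below the observed probability = 1.000000.
Step 5: alpha = 0.1. fail to reject H0.

n_eff = 7, pos = 4, neg = 3, p = 1.000000, fail to reject H0.


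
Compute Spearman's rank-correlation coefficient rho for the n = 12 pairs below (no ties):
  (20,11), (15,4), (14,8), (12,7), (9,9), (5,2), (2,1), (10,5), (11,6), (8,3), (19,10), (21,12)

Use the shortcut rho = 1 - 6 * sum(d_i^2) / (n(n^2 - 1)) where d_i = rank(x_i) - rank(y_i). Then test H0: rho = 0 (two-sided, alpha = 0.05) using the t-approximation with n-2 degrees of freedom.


Step 1: Rank x and y separately (midranks; no ties here).
rank(x): 20->11, 15->9, 14->8, 12->7, 9->4, 5->2, 2->1, 10->5, 11->6, 8->3, 19->10, 21->12
rank(y): 11->11, 4->4, 8->8, 7->7, 9->9, 2->2, 1->1, 5->5, 6->6, 3->3, 10->10, 12->12
Step 2: d_i = R_x(i) - R_y(i); compute d_i^2.
  (11-11)^2=0, (9-4)^2=25, (8-8)^2=0, (7-7)^2=0, (4-9)^2=25, (2-2)^2=0, (1-1)^2=0, (5-5)^2=0, (6-6)^2=0, (3-3)^2=0, (10-10)^2=0, (12-12)^2=0
sum(d^2) = 50.
Step 3: rho = 1 - 6*50 / (12*(12^2 - 1)) = 1 - 300/1716 = 0.825175.
Step 4: Under H0, t = rho * sqrt((n-2)/(1-rho^2)) = 4.6195 ~ t(10).
Step 5: Two-sided p-value from the t-distribution with 10 df = 0.000951.
Step 6: alpha = 0.05. reject H0.

rho = 0.8252, p = 0.000951, reject H0 at alpha = 0.05.


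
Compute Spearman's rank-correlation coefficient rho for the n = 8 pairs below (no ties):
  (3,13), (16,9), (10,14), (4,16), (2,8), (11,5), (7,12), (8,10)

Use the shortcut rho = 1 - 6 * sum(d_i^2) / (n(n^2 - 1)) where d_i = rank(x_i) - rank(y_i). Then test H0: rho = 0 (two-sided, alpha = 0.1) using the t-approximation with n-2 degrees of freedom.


Step 1: Rank x and y separately (midranks; no ties here).
rank(x): 3->2, 16->8, 10->6, 4->3, 2->1, 11->7, 7->4, 8->5
rank(y): 13->6, 9->3, 14->7, 16->8, 8->2, 5->1, 12->5, 10->4
Step 2: d_i = R_x(i) - R_y(i); compute d_i^2.
  (2-6)^2=16, (8-3)^2=25, (6-7)^2=1, (3-8)^2=25, (1-2)^2=1, (7-1)^2=36, (4-5)^2=1, (5-4)^2=1
sum(d^2) = 106.
Step 3: rho = 1 - 6*106 / (8*(8^2 - 1)) = 1 - 636/504 = -0.261905.
Step 4: Under H0, t = rho * sqrt((n-2)/(1-rho^2)) = -0.6647 ~ t(6).
Step 5: Two-sided p-value from the t-distribution with 6 df = 0.530923.
Step 6: alpha = 0.1. fail to reject H0.

rho = -0.2619, p = 0.530923, fail to reject H0 at alpha = 0.1.


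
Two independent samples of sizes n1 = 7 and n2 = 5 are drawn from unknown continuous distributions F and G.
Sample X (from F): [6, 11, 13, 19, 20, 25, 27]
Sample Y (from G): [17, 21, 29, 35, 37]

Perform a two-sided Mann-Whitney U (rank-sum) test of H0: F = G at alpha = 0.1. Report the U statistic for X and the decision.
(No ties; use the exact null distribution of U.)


Step 1: Combine and sort all 12 observations; assign midranks.
sorted (value, group): (6,X), (11,X), (13,X), (17,Y), (19,X), (20,X), (21,Y), (25,X), (27,X), (29,Y), (35,Y), (37,Y)
ranks: 6->1, 11->2, 13->3, 17->4, 19->5, 20->6, 21->7, 25->8, 27->9, 29->10, 35->11, 37->12
Step 2: Rank sum for X: R1 = 1 + 2 + 3 + 5 + 6 + 8 + 9 = 34.
Step 3: U_X = R1 - n1(n1+1)/2 = 34 - 7*8/2 = 34 - 28 = 6.
       U_Y = n1*n2 - U_X = 35 - 6 = 29.
Step 4: No ties, so the exact null distribution of U (based on enumerating the C(12,7) = 792 equally likely rank assignments) gives the two-sided p-value.
Step 5: p-value = 0.073232; compare to alpha = 0.1. reject H0.

U_X = 6, p = 0.073232, reject H0 at alpha = 0.1.


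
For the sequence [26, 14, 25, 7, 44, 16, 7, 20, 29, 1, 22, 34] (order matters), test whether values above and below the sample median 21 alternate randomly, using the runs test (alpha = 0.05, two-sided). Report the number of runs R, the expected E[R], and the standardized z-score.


Step 1: Compute median = 21; label A = above, B = below.
Labels in order: ABABABBBABAA  (n_A = 6, n_B = 6)
Step 2: Count runs R = 9.
Step 3: Under H0 (random ordering), E[R] = 2*n_A*n_B/(n_A+n_B) + 1 = 2*6*6/12 + 1 = 7.0000.
        Var[R] = 2*n_A*n_B*(2*n_A*n_B - n_A - n_B) / ((n_A+n_B)^2 * (n_A+n_B-1)) = 4320/1584 = 2.7273.
        SD[R] = 1.6514.
Step 4: Continuity-corrected z = (R - 0.5 - E[R]) / SD[R] = (9 - 0.5 - 7.0000) / 1.6514 = 0.9083.
Step 5: Two-sided p-value via normal approximation = 2*(1 - Phi(|z|)) = 0.363722.
Step 6: alpha = 0.05. fail to reject H0.

R = 9, z = 0.9083, p = 0.363722, fail to reject H0.


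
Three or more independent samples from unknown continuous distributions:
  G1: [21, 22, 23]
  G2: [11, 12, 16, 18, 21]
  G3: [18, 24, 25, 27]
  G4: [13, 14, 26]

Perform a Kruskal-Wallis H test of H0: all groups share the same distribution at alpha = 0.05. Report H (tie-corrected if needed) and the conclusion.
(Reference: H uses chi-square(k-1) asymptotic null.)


Step 1: Combine all N = 15 observations and assign midranks.
sorted (value, group, rank): (11,G2,1), (12,G2,2), (13,G4,3), (14,G4,4), (16,G2,5), (18,G2,6.5), (18,G3,6.5), (21,G1,8.5), (21,G2,8.5), (22,G1,10), (23,G1,11), (24,G3,12), (25,G3,13), (26,G4,14), (27,G3,15)
Step 2: Sum ranks within each group.
R_1 = 29.5 (n_1 = 3)
R_2 = 23 (n_2 = 5)
R_3 = 46.5 (n_3 = 4)
R_4 = 21 (n_4 = 3)
Step 3: H = 12/(N(N+1)) * sum(R_i^2/n_i) - 3(N+1)
     = 12/(15*16) * (29.5^2/3 + 23^2/5 + 46.5^2/4 + 21^2/3) - 3*16
     = 0.050000 * 1083.45 - 48
     = 6.172292.
Step 4: Ties present; correction factor C = 1 - 12/(15^3 - 15) = 0.996429. Corrected H = 6.172292 / 0.996429 = 6.194415.
Step 5: Under H0, H ~ chi^2(3); p-value = 0.102525.
Step 6: alpha = 0.05. fail to reject H0.

H = 6.1944, df = 3, p = 0.102525, fail to reject H0.


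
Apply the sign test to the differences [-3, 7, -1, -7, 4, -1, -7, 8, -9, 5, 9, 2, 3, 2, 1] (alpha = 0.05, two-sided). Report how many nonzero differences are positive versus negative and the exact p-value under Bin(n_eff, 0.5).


Step 1: Discard zero differences. Original n = 15; n_eff = number of nonzero differences = 15.
Nonzero differences (with sign): -3, +7, -1, -7, +4, -1, -7, +8, -9, +5, +9, +2, +3, +2, +1
Step 2: Count signs: positive = 9, negative = 6.
Step 3: Under H0: P(positive) = 0.5, so the number of positives S ~ Bin(15, 0.5).
Step 4: Two-sided exact p-value = sum of Bin(15,0.5) probabilities at or below the observed probability = 0.607239.
Step 5: alpha = 0.05. fail to reject H0.

n_eff = 15, pos = 9, neg = 6, p = 0.607239, fail to reject H0.


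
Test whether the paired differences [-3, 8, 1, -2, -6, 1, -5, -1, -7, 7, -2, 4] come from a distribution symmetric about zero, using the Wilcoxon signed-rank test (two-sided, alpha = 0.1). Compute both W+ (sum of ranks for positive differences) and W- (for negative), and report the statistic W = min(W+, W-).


Step 1: Drop any zero differences (none here) and take |d_i|.
|d| = [3, 8, 1, 2, 6, 1, 5, 1, 7, 7, 2, 4]
Step 2: Midrank |d_i| (ties get averaged ranks).
ranks: |3|->6, |8|->12, |1|->2, |2|->4.5, |6|->9, |1|->2, |5|->8, |1|->2, |7|->10.5, |7|->10.5, |2|->4.5, |4|->7
Step 3: Attach original signs; sum ranks with positive sign and with negative sign.
W+ = 12 + 2 + 2 + 10.5 + 7 = 33.5
W- = 6 + 4.5 + 9 + 8 + 2 + 10.5 + 4.5 = 44.5
(Check: W+ + W- = 78 should equal n(n+1)/2 = 78.)
Step 4: Test statistic W = min(W+, W-) = 33.5.
Step 5: Ties in |d|, so use the tie-corrected normal approximation.
        E[W] = n(n+1)/4 = 12*13/4 = 39.
        Tie groups: |d|=1 (t=3), |d|=2 (t=2), |d|=7 (t=2); sum(t^3 - t) = 36.
        Var[W] = n(n+1)(2n+1)/24 - sum(t^3-t)/48 = 3900/24 - 36/48 = 161.75.
        z = (W - E[W]) / sqrt(Var[W]) = (33.5 - 39) / 12.7181 = -0.4325.
        Two-sided p = 2*Phi(z) = 0.665411.
Step 6: alpha = 0.1. fail to reject H0.

W+ = 33.5, W- = 44.5, W = min = 33.5, p = 0.665411, fail to reject H0.


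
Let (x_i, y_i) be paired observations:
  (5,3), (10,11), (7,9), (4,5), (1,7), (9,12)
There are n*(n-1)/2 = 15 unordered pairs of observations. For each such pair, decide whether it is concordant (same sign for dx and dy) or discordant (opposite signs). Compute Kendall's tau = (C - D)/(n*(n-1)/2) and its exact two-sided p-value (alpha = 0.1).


Step 1: Enumerate the 15 unordered pairs (i,j) with i<j and classify each by sign(x_j-x_i) * sign(y_j-y_i).
  (1,2):dx=+5,dy=+8->C; (1,3):dx=+2,dy=+6->C; (1,4):dx=-1,dy=+2->D; (1,5):dx=-4,dy=+4->D
  (1,6):dx=+4,dy=+9->C; (2,3):dx=-3,dy=-2->C; (2,4):dx=-6,dy=-6->C; (2,5):dx=-9,dy=-4->C
  (2,6):dx=-1,dy=+1->D; (3,4):dx=-3,dy=-4->C; (3,5):dx=-6,dy=-2->C; (3,6):dx=+2,dy=+3->C
  (4,5):dx=-3,dy=+2->D; (4,6):dx=+5,dy=+7->C; (5,6):dx=+8,dy=+5->C
Step 2: C = 11, D = 4, total pairs = 15.
Step 3: tau = (C - D)/(n(n-1)/2) = (11 - 4)/15 = 0.466667.
Step 4: Exact two-sided p-value (enumerate n! = 720 permutations of y under H0): p = 0.272222.
Step 5: alpha = 0.1. fail to reject H0.

tau_b = 0.4667 (C=11, D=4), p = 0.272222, fail to reject H0.
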